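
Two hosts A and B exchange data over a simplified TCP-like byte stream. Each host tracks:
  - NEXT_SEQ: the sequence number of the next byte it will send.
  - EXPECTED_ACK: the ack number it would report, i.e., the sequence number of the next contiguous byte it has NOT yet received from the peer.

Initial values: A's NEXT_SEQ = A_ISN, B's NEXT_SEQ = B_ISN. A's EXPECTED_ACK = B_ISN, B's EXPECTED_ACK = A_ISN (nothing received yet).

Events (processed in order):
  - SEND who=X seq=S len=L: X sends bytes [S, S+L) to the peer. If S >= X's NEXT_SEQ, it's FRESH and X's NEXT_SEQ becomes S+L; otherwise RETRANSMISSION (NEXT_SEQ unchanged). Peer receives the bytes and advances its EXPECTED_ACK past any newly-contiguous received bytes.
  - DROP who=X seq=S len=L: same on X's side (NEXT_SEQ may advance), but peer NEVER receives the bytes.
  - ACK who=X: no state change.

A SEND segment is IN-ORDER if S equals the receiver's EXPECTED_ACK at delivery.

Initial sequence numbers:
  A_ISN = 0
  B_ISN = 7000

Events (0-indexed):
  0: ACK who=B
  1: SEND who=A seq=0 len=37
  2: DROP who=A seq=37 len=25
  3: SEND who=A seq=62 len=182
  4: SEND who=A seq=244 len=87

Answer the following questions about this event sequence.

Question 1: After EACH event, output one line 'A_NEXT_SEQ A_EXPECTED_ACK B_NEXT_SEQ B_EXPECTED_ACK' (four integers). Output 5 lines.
0 7000 7000 0
37 7000 7000 37
62 7000 7000 37
244 7000 7000 37
331 7000 7000 37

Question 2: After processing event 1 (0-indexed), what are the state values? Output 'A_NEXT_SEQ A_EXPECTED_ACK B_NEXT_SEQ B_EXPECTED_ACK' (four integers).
After event 0: A_seq=0 A_ack=7000 B_seq=7000 B_ack=0
After event 1: A_seq=37 A_ack=7000 B_seq=7000 B_ack=37

37 7000 7000 37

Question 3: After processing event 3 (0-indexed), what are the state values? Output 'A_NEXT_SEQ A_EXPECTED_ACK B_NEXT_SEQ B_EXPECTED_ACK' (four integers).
After event 0: A_seq=0 A_ack=7000 B_seq=7000 B_ack=0
After event 1: A_seq=37 A_ack=7000 B_seq=7000 B_ack=37
After event 2: A_seq=62 A_ack=7000 B_seq=7000 B_ack=37
After event 3: A_seq=244 A_ack=7000 B_seq=7000 B_ack=37

244 7000 7000 37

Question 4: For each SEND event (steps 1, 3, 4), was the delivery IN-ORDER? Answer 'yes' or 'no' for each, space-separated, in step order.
Step 1: SEND seq=0 -> in-order
Step 3: SEND seq=62 -> out-of-order
Step 4: SEND seq=244 -> out-of-order

Answer: yes no no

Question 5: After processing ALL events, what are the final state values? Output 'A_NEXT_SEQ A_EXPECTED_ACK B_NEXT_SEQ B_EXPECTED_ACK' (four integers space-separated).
After event 0: A_seq=0 A_ack=7000 B_seq=7000 B_ack=0
After event 1: A_seq=37 A_ack=7000 B_seq=7000 B_ack=37
After event 2: A_seq=62 A_ack=7000 B_seq=7000 B_ack=37
After event 3: A_seq=244 A_ack=7000 B_seq=7000 B_ack=37
After event 4: A_seq=331 A_ack=7000 B_seq=7000 B_ack=37

Answer: 331 7000 7000 37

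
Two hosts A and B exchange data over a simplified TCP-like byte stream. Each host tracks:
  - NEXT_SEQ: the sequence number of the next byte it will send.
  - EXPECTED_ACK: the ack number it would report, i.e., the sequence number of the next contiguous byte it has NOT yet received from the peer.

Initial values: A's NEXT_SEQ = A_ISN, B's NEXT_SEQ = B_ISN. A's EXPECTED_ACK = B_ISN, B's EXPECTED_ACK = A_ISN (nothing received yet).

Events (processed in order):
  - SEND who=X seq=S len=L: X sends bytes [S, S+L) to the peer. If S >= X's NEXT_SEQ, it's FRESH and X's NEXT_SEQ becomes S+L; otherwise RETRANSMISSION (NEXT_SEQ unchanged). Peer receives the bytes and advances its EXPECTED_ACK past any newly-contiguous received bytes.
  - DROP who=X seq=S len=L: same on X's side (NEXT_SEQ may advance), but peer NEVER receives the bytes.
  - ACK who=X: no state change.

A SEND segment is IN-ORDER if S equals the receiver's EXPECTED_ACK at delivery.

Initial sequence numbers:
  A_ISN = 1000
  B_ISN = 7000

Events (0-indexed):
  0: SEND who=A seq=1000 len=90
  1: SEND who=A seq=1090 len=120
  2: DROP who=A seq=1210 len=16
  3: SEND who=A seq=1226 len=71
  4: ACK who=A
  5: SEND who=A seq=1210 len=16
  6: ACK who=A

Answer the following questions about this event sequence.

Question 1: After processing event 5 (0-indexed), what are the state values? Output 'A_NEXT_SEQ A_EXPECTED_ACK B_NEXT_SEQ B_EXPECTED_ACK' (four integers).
After event 0: A_seq=1090 A_ack=7000 B_seq=7000 B_ack=1090
After event 1: A_seq=1210 A_ack=7000 B_seq=7000 B_ack=1210
After event 2: A_seq=1226 A_ack=7000 B_seq=7000 B_ack=1210
After event 3: A_seq=1297 A_ack=7000 B_seq=7000 B_ack=1210
After event 4: A_seq=1297 A_ack=7000 B_seq=7000 B_ack=1210
After event 5: A_seq=1297 A_ack=7000 B_seq=7000 B_ack=1297

1297 7000 7000 1297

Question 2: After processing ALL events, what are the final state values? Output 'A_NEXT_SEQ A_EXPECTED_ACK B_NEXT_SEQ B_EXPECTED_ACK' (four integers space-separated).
Answer: 1297 7000 7000 1297

Derivation:
After event 0: A_seq=1090 A_ack=7000 B_seq=7000 B_ack=1090
After event 1: A_seq=1210 A_ack=7000 B_seq=7000 B_ack=1210
After event 2: A_seq=1226 A_ack=7000 B_seq=7000 B_ack=1210
After event 3: A_seq=1297 A_ack=7000 B_seq=7000 B_ack=1210
After event 4: A_seq=1297 A_ack=7000 B_seq=7000 B_ack=1210
After event 5: A_seq=1297 A_ack=7000 B_seq=7000 B_ack=1297
After event 6: A_seq=1297 A_ack=7000 B_seq=7000 B_ack=1297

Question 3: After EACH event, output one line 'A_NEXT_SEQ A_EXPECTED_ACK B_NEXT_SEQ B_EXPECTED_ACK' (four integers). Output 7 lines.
1090 7000 7000 1090
1210 7000 7000 1210
1226 7000 7000 1210
1297 7000 7000 1210
1297 7000 7000 1210
1297 7000 7000 1297
1297 7000 7000 1297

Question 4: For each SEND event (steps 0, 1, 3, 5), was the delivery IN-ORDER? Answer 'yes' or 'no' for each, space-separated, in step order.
Answer: yes yes no yes

Derivation:
Step 0: SEND seq=1000 -> in-order
Step 1: SEND seq=1090 -> in-order
Step 3: SEND seq=1226 -> out-of-order
Step 5: SEND seq=1210 -> in-order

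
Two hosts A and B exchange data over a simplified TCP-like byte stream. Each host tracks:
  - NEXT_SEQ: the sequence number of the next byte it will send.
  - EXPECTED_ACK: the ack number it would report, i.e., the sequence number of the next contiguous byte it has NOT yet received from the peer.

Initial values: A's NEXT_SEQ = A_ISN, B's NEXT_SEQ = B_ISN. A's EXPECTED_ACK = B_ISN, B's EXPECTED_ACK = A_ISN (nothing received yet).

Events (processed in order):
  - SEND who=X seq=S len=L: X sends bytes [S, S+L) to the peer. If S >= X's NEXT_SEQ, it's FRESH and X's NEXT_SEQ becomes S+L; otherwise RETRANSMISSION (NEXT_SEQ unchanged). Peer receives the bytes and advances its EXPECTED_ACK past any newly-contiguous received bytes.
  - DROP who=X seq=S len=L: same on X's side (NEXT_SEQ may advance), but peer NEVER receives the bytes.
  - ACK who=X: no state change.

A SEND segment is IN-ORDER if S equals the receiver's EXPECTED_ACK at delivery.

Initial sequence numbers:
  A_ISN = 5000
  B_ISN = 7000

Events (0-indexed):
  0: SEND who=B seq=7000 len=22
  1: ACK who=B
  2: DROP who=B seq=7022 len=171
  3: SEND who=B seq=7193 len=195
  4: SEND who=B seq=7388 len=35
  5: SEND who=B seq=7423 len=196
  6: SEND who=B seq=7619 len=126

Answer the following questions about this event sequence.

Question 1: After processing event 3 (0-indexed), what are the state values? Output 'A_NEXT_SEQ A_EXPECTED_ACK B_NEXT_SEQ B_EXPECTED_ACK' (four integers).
After event 0: A_seq=5000 A_ack=7022 B_seq=7022 B_ack=5000
After event 1: A_seq=5000 A_ack=7022 B_seq=7022 B_ack=5000
After event 2: A_seq=5000 A_ack=7022 B_seq=7193 B_ack=5000
After event 3: A_seq=5000 A_ack=7022 B_seq=7388 B_ack=5000

5000 7022 7388 5000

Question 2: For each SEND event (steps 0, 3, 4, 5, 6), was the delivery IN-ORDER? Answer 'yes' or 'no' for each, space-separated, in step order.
Answer: yes no no no no

Derivation:
Step 0: SEND seq=7000 -> in-order
Step 3: SEND seq=7193 -> out-of-order
Step 4: SEND seq=7388 -> out-of-order
Step 5: SEND seq=7423 -> out-of-order
Step 6: SEND seq=7619 -> out-of-order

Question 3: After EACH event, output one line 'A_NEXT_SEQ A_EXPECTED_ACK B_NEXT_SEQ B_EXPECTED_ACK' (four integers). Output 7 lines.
5000 7022 7022 5000
5000 7022 7022 5000
5000 7022 7193 5000
5000 7022 7388 5000
5000 7022 7423 5000
5000 7022 7619 5000
5000 7022 7745 5000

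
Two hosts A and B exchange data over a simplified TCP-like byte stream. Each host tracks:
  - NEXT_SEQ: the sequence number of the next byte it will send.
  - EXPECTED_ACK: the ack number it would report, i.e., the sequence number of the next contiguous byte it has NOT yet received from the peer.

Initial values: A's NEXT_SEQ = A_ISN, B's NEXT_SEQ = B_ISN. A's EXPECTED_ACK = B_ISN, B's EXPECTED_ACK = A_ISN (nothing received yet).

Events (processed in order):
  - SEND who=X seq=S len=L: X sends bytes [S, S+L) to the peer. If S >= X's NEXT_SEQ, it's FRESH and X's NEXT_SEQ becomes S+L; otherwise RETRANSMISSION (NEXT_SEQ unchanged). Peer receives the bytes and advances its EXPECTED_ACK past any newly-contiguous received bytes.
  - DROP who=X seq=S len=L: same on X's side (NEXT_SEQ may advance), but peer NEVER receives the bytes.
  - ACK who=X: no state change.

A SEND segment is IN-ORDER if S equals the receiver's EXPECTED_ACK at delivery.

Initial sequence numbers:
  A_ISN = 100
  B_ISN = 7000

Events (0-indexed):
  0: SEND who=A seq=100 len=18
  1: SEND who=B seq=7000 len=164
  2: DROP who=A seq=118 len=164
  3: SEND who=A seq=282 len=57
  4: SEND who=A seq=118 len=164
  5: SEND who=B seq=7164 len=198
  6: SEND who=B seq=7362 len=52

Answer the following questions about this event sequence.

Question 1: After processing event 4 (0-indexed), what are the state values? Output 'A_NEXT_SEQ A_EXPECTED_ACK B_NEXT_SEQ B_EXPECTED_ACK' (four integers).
After event 0: A_seq=118 A_ack=7000 B_seq=7000 B_ack=118
After event 1: A_seq=118 A_ack=7164 B_seq=7164 B_ack=118
After event 2: A_seq=282 A_ack=7164 B_seq=7164 B_ack=118
After event 3: A_seq=339 A_ack=7164 B_seq=7164 B_ack=118
After event 4: A_seq=339 A_ack=7164 B_seq=7164 B_ack=339

339 7164 7164 339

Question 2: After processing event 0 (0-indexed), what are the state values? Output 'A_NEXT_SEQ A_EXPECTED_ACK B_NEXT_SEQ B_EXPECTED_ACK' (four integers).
After event 0: A_seq=118 A_ack=7000 B_seq=7000 B_ack=118

118 7000 7000 118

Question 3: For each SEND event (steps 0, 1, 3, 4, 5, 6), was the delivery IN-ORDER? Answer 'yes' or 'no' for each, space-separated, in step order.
Answer: yes yes no yes yes yes

Derivation:
Step 0: SEND seq=100 -> in-order
Step 1: SEND seq=7000 -> in-order
Step 3: SEND seq=282 -> out-of-order
Step 4: SEND seq=118 -> in-order
Step 5: SEND seq=7164 -> in-order
Step 6: SEND seq=7362 -> in-order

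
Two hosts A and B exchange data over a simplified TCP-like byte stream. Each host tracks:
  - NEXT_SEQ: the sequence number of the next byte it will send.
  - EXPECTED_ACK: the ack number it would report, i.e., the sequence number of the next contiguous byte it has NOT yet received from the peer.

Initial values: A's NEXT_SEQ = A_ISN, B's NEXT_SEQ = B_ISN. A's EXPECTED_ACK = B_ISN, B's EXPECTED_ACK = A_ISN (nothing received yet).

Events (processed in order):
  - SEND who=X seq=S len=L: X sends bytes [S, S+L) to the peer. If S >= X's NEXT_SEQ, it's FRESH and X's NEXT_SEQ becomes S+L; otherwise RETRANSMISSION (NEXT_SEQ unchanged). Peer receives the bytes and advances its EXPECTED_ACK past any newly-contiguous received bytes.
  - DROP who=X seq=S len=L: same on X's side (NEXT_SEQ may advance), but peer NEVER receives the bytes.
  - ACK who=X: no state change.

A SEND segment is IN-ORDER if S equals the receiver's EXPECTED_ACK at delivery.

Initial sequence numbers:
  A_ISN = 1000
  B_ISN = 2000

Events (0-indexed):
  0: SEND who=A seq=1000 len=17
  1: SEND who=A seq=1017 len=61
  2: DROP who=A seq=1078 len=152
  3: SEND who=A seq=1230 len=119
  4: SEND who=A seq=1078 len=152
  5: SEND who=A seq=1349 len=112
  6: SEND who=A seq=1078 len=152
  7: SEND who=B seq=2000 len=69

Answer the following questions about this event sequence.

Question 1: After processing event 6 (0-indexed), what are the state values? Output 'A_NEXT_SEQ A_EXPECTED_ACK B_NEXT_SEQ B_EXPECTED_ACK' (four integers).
After event 0: A_seq=1017 A_ack=2000 B_seq=2000 B_ack=1017
After event 1: A_seq=1078 A_ack=2000 B_seq=2000 B_ack=1078
After event 2: A_seq=1230 A_ack=2000 B_seq=2000 B_ack=1078
After event 3: A_seq=1349 A_ack=2000 B_seq=2000 B_ack=1078
After event 4: A_seq=1349 A_ack=2000 B_seq=2000 B_ack=1349
After event 5: A_seq=1461 A_ack=2000 B_seq=2000 B_ack=1461
After event 6: A_seq=1461 A_ack=2000 B_seq=2000 B_ack=1461

1461 2000 2000 1461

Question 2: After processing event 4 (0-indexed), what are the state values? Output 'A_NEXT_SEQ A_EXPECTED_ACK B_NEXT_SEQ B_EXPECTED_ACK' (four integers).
After event 0: A_seq=1017 A_ack=2000 B_seq=2000 B_ack=1017
After event 1: A_seq=1078 A_ack=2000 B_seq=2000 B_ack=1078
After event 2: A_seq=1230 A_ack=2000 B_seq=2000 B_ack=1078
After event 3: A_seq=1349 A_ack=2000 B_seq=2000 B_ack=1078
After event 4: A_seq=1349 A_ack=2000 B_seq=2000 B_ack=1349

1349 2000 2000 1349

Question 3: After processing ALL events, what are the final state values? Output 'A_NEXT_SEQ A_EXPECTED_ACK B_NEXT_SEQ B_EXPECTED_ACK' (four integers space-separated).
After event 0: A_seq=1017 A_ack=2000 B_seq=2000 B_ack=1017
After event 1: A_seq=1078 A_ack=2000 B_seq=2000 B_ack=1078
After event 2: A_seq=1230 A_ack=2000 B_seq=2000 B_ack=1078
After event 3: A_seq=1349 A_ack=2000 B_seq=2000 B_ack=1078
After event 4: A_seq=1349 A_ack=2000 B_seq=2000 B_ack=1349
After event 5: A_seq=1461 A_ack=2000 B_seq=2000 B_ack=1461
After event 6: A_seq=1461 A_ack=2000 B_seq=2000 B_ack=1461
After event 7: A_seq=1461 A_ack=2069 B_seq=2069 B_ack=1461

Answer: 1461 2069 2069 1461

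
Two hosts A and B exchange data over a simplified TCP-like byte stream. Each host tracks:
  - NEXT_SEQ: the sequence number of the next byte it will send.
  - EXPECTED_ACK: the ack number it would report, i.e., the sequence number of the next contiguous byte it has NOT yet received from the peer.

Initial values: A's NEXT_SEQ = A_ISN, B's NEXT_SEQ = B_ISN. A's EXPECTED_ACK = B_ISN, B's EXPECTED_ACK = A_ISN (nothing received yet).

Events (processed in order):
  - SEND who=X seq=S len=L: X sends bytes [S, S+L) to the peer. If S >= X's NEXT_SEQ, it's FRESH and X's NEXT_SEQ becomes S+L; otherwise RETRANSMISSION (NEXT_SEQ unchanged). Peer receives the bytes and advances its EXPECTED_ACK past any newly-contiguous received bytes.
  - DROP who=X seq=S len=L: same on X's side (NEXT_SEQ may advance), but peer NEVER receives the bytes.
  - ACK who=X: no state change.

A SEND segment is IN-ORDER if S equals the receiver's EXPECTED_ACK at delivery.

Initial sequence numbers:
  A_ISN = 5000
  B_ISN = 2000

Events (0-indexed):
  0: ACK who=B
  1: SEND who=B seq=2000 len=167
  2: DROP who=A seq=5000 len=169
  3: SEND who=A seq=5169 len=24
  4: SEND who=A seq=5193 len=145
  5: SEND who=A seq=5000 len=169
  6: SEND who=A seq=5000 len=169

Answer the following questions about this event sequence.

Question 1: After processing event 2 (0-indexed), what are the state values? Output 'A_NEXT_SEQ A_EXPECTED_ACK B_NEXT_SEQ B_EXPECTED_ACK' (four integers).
After event 0: A_seq=5000 A_ack=2000 B_seq=2000 B_ack=5000
After event 1: A_seq=5000 A_ack=2167 B_seq=2167 B_ack=5000
After event 2: A_seq=5169 A_ack=2167 B_seq=2167 B_ack=5000

5169 2167 2167 5000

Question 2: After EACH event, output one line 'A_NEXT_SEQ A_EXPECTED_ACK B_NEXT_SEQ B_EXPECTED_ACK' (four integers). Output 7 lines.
5000 2000 2000 5000
5000 2167 2167 5000
5169 2167 2167 5000
5193 2167 2167 5000
5338 2167 2167 5000
5338 2167 2167 5338
5338 2167 2167 5338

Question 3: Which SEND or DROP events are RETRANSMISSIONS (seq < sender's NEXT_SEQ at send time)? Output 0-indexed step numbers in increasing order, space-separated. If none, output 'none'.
Step 1: SEND seq=2000 -> fresh
Step 2: DROP seq=5000 -> fresh
Step 3: SEND seq=5169 -> fresh
Step 4: SEND seq=5193 -> fresh
Step 5: SEND seq=5000 -> retransmit
Step 6: SEND seq=5000 -> retransmit

Answer: 5 6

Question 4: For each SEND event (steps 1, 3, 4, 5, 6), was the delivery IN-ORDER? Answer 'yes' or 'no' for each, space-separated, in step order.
Answer: yes no no yes no

Derivation:
Step 1: SEND seq=2000 -> in-order
Step 3: SEND seq=5169 -> out-of-order
Step 4: SEND seq=5193 -> out-of-order
Step 5: SEND seq=5000 -> in-order
Step 6: SEND seq=5000 -> out-of-order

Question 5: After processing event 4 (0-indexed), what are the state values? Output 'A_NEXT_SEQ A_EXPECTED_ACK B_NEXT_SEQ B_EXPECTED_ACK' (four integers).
After event 0: A_seq=5000 A_ack=2000 B_seq=2000 B_ack=5000
After event 1: A_seq=5000 A_ack=2167 B_seq=2167 B_ack=5000
After event 2: A_seq=5169 A_ack=2167 B_seq=2167 B_ack=5000
After event 3: A_seq=5193 A_ack=2167 B_seq=2167 B_ack=5000
After event 4: A_seq=5338 A_ack=2167 B_seq=2167 B_ack=5000

5338 2167 2167 5000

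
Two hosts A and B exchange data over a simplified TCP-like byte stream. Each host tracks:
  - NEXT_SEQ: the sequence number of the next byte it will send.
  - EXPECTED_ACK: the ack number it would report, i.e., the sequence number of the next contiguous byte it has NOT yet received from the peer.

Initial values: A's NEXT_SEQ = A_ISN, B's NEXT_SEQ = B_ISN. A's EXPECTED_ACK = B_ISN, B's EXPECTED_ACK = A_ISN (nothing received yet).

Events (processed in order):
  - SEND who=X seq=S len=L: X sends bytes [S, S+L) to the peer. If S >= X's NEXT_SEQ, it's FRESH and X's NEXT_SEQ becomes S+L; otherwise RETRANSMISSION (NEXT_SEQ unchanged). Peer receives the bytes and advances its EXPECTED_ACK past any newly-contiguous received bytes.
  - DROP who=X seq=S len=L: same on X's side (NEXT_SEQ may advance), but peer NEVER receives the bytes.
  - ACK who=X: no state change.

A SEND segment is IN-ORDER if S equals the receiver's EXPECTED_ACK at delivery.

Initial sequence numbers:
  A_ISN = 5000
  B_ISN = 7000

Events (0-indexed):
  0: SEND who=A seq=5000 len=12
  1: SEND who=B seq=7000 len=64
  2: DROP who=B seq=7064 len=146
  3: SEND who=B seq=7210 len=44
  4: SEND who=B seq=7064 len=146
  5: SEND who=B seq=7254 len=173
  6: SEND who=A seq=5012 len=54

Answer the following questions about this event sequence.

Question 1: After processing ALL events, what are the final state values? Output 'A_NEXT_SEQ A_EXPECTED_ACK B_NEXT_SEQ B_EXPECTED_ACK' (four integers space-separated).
Answer: 5066 7427 7427 5066

Derivation:
After event 0: A_seq=5012 A_ack=7000 B_seq=7000 B_ack=5012
After event 1: A_seq=5012 A_ack=7064 B_seq=7064 B_ack=5012
After event 2: A_seq=5012 A_ack=7064 B_seq=7210 B_ack=5012
After event 3: A_seq=5012 A_ack=7064 B_seq=7254 B_ack=5012
After event 4: A_seq=5012 A_ack=7254 B_seq=7254 B_ack=5012
After event 5: A_seq=5012 A_ack=7427 B_seq=7427 B_ack=5012
After event 6: A_seq=5066 A_ack=7427 B_seq=7427 B_ack=5066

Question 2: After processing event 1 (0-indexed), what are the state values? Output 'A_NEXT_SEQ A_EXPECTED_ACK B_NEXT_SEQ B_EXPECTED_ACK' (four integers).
After event 0: A_seq=5012 A_ack=7000 B_seq=7000 B_ack=5012
After event 1: A_seq=5012 A_ack=7064 B_seq=7064 B_ack=5012

5012 7064 7064 5012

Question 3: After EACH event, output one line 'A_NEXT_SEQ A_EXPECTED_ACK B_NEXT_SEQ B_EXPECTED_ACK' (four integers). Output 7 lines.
5012 7000 7000 5012
5012 7064 7064 5012
5012 7064 7210 5012
5012 7064 7254 5012
5012 7254 7254 5012
5012 7427 7427 5012
5066 7427 7427 5066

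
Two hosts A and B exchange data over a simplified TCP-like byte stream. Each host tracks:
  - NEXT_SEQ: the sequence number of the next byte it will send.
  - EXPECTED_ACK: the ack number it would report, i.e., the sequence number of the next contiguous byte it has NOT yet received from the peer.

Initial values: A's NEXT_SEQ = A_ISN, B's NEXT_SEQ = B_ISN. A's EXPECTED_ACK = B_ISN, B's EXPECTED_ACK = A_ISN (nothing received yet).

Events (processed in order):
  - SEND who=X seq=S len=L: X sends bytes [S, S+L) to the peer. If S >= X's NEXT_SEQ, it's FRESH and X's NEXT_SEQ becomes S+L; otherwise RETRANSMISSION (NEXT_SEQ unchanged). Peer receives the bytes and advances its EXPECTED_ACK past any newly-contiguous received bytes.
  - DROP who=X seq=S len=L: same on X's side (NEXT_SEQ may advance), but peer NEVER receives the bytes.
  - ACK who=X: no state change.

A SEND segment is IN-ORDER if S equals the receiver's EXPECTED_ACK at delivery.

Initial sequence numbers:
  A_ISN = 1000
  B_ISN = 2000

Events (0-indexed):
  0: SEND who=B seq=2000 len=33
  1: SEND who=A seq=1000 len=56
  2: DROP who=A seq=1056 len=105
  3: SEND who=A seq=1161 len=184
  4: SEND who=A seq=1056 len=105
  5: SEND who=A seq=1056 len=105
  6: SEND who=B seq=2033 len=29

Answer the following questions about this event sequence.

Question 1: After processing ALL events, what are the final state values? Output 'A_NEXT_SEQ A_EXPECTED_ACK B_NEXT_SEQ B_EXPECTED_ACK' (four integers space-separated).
After event 0: A_seq=1000 A_ack=2033 B_seq=2033 B_ack=1000
After event 1: A_seq=1056 A_ack=2033 B_seq=2033 B_ack=1056
After event 2: A_seq=1161 A_ack=2033 B_seq=2033 B_ack=1056
After event 3: A_seq=1345 A_ack=2033 B_seq=2033 B_ack=1056
After event 4: A_seq=1345 A_ack=2033 B_seq=2033 B_ack=1345
After event 5: A_seq=1345 A_ack=2033 B_seq=2033 B_ack=1345
After event 6: A_seq=1345 A_ack=2062 B_seq=2062 B_ack=1345

Answer: 1345 2062 2062 1345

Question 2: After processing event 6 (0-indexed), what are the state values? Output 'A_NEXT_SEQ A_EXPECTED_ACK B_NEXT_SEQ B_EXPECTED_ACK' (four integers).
After event 0: A_seq=1000 A_ack=2033 B_seq=2033 B_ack=1000
After event 1: A_seq=1056 A_ack=2033 B_seq=2033 B_ack=1056
After event 2: A_seq=1161 A_ack=2033 B_seq=2033 B_ack=1056
After event 3: A_seq=1345 A_ack=2033 B_seq=2033 B_ack=1056
After event 4: A_seq=1345 A_ack=2033 B_seq=2033 B_ack=1345
After event 5: A_seq=1345 A_ack=2033 B_seq=2033 B_ack=1345
After event 6: A_seq=1345 A_ack=2062 B_seq=2062 B_ack=1345

1345 2062 2062 1345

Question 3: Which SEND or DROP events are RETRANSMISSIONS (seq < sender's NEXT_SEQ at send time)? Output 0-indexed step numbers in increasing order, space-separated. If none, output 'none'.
Step 0: SEND seq=2000 -> fresh
Step 1: SEND seq=1000 -> fresh
Step 2: DROP seq=1056 -> fresh
Step 3: SEND seq=1161 -> fresh
Step 4: SEND seq=1056 -> retransmit
Step 5: SEND seq=1056 -> retransmit
Step 6: SEND seq=2033 -> fresh

Answer: 4 5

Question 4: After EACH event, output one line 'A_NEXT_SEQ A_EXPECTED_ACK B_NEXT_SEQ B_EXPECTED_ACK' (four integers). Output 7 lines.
1000 2033 2033 1000
1056 2033 2033 1056
1161 2033 2033 1056
1345 2033 2033 1056
1345 2033 2033 1345
1345 2033 2033 1345
1345 2062 2062 1345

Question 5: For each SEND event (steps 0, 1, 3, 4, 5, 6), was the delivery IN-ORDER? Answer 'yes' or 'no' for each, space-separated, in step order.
Step 0: SEND seq=2000 -> in-order
Step 1: SEND seq=1000 -> in-order
Step 3: SEND seq=1161 -> out-of-order
Step 4: SEND seq=1056 -> in-order
Step 5: SEND seq=1056 -> out-of-order
Step 6: SEND seq=2033 -> in-order

Answer: yes yes no yes no yes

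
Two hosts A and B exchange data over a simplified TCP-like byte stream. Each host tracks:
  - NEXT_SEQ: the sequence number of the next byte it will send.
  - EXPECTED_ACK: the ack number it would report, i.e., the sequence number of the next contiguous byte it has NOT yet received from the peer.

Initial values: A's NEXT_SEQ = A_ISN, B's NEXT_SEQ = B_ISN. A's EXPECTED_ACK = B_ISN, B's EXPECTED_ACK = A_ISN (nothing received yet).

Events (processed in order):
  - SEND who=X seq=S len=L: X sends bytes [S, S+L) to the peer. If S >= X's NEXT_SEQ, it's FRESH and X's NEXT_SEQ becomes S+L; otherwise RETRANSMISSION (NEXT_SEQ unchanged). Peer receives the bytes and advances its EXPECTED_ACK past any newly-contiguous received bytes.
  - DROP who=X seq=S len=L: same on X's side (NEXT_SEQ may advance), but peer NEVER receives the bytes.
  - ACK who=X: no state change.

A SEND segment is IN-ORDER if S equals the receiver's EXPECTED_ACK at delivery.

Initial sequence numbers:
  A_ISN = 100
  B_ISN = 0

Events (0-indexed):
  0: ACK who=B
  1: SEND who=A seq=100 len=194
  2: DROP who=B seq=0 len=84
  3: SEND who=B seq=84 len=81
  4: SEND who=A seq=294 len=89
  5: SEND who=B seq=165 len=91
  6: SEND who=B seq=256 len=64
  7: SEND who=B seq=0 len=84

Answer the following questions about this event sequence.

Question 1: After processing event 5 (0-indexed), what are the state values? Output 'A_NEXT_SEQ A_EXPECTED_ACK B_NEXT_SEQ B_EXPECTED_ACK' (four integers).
After event 0: A_seq=100 A_ack=0 B_seq=0 B_ack=100
After event 1: A_seq=294 A_ack=0 B_seq=0 B_ack=294
After event 2: A_seq=294 A_ack=0 B_seq=84 B_ack=294
After event 3: A_seq=294 A_ack=0 B_seq=165 B_ack=294
After event 4: A_seq=383 A_ack=0 B_seq=165 B_ack=383
After event 5: A_seq=383 A_ack=0 B_seq=256 B_ack=383

383 0 256 383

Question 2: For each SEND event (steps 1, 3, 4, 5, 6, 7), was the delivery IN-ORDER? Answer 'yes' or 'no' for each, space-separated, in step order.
Answer: yes no yes no no yes

Derivation:
Step 1: SEND seq=100 -> in-order
Step 3: SEND seq=84 -> out-of-order
Step 4: SEND seq=294 -> in-order
Step 5: SEND seq=165 -> out-of-order
Step 6: SEND seq=256 -> out-of-order
Step 7: SEND seq=0 -> in-order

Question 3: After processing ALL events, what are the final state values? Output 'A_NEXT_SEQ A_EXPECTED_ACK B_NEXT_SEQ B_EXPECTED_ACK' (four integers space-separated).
Answer: 383 320 320 383

Derivation:
After event 0: A_seq=100 A_ack=0 B_seq=0 B_ack=100
After event 1: A_seq=294 A_ack=0 B_seq=0 B_ack=294
After event 2: A_seq=294 A_ack=0 B_seq=84 B_ack=294
After event 3: A_seq=294 A_ack=0 B_seq=165 B_ack=294
After event 4: A_seq=383 A_ack=0 B_seq=165 B_ack=383
After event 5: A_seq=383 A_ack=0 B_seq=256 B_ack=383
After event 6: A_seq=383 A_ack=0 B_seq=320 B_ack=383
After event 7: A_seq=383 A_ack=320 B_seq=320 B_ack=383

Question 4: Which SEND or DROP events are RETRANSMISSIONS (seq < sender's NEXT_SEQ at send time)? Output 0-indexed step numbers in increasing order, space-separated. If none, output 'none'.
Answer: 7

Derivation:
Step 1: SEND seq=100 -> fresh
Step 2: DROP seq=0 -> fresh
Step 3: SEND seq=84 -> fresh
Step 4: SEND seq=294 -> fresh
Step 5: SEND seq=165 -> fresh
Step 6: SEND seq=256 -> fresh
Step 7: SEND seq=0 -> retransmit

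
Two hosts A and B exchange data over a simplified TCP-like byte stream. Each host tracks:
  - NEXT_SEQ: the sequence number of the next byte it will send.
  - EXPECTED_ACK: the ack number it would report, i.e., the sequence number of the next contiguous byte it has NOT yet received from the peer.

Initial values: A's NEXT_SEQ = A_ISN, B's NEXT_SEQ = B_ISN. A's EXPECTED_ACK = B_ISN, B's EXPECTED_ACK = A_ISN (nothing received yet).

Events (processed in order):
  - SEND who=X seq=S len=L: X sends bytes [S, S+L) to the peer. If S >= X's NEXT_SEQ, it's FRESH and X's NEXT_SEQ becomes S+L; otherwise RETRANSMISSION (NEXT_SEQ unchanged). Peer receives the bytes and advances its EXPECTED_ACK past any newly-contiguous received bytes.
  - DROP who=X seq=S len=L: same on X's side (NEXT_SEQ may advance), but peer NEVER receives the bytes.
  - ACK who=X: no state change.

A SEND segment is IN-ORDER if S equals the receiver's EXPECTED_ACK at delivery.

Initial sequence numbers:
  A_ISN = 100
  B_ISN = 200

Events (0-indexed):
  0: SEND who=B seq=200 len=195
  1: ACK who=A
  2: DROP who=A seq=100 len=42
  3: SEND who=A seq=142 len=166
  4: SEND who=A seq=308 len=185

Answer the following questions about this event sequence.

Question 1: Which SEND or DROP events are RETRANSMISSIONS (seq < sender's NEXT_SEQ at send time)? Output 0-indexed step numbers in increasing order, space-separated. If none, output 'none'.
Answer: none

Derivation:
Step 0: SEND seq=200 -> fresh
Step 2: DROP seq=100 -> fresh
Step 3: SEND seq=142 -> fresh
Step 4: SEND seq=308 -> fresh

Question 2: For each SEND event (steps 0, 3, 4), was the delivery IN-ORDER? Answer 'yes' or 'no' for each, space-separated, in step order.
Step 0: SEND seq=200 -> in-order
Step 3: SEND seq=142 -> out-of-order
Step 4: SEND seq=308 -> out-of-order

Answer: yes no no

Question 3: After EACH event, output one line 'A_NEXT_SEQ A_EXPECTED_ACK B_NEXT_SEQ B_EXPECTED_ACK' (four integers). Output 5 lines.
100 395 395 100
100 395 395 100
142 395 395 100
308 395 395 100
493 395 395 100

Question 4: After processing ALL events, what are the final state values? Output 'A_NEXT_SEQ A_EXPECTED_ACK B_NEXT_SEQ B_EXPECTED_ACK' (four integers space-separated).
After event 0: A_seq=100 A_ack=395 B_seq=395 B_ack=100
After event 1: A_seq=100 A_ack=395 B_seq=395 B_ack=100
After event 2: A_seq=142 A_ack=395 B_seq=395 B_ack=100
After event 3: A_seq=308 A_ack=395 B_seq=395 B_ack=100
After event 4: A_seq=493 A_ack=395 B_seq=395 B_ack=100

Answer: 493 395 395 100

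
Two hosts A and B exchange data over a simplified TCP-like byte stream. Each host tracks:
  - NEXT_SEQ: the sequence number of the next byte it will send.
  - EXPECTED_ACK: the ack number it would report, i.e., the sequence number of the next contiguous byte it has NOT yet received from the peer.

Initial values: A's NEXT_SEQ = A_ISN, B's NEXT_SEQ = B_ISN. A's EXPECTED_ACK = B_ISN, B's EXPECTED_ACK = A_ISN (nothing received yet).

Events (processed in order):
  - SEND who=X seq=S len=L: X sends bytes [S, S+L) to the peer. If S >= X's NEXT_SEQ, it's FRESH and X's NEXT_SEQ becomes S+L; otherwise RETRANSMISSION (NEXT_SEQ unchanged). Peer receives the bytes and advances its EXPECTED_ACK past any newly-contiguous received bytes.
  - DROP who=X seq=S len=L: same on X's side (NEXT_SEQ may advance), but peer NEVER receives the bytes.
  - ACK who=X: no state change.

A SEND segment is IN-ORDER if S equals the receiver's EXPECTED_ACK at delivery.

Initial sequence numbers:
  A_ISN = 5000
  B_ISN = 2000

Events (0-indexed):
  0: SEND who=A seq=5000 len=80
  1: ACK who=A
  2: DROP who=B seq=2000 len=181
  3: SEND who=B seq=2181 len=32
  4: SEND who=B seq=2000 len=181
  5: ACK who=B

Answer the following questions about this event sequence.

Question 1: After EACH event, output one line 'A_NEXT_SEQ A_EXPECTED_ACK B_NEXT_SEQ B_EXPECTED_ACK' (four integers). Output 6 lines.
5080 2000 2000 5080
5080 2000 2000 5080
5080 2000 2181 5080
5080 2000 2213 5080
5080 2213 2213 5080
5080 2213 2213 5080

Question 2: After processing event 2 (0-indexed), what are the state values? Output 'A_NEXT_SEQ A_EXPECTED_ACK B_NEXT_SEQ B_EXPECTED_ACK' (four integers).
After event 0: A_seq=5080 A_ack=2000 B_seq=2000 B_ack=5080
After event 1: A_seq=5080 A_ack=2000 B_seq=2000 B_ack=5080
After event 2: A_seq=5080 A_ack=2000 B_seq=2181 B_ack=5080

5080 2000 2181 5080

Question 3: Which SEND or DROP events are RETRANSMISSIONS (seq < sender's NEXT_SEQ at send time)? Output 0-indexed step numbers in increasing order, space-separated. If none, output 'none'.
Answer: 4

Derivation:
Step 0: SEND seq=5000 -> fresh
Step 2: DROP seq=2000 -> fresh
Step 3: SEND seq=2181 -> fresh
Step 4: SEND seq=2000 -> retransmit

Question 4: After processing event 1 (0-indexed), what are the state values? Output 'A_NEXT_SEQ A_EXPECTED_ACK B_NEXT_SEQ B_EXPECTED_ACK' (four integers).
After event 0: A_seq=5080 A_ack=2000 B_seq=2000 B_ack=5080
After event 1: A_seq=5080 A_ack=2000 B_seq=2000 B_ack=5080

5080 2000 2000 5080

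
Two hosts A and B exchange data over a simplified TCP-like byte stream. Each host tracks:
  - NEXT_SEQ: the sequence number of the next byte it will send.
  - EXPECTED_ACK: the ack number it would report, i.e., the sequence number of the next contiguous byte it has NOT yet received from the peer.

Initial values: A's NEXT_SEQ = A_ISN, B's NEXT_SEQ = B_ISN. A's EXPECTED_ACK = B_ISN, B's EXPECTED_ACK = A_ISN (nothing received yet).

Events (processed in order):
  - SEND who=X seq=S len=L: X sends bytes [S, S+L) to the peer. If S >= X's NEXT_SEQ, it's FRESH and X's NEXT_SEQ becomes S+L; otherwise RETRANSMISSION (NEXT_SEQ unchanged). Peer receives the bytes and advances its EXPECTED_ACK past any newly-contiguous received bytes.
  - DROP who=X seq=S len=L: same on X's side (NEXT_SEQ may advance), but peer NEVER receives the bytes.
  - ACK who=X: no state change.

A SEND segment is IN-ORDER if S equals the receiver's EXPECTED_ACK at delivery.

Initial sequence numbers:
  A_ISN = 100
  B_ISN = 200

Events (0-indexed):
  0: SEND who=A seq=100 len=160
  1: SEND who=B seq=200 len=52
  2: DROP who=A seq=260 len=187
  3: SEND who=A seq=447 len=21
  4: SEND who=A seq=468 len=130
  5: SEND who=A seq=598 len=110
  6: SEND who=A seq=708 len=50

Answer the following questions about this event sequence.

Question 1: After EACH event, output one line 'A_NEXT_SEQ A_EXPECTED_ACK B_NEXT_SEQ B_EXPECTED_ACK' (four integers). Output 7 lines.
260 200 200 260
260 252 252 260
447 252 252 260
468 252 252 260
598 252 252 260
708 252 252 260
758 252 252 260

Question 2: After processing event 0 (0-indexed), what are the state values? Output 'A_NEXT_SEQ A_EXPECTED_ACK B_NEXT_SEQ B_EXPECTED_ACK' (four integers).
After event 0: A_seq=260 A_ack=200 B_seq=200 B_ack=260

260 200 200 260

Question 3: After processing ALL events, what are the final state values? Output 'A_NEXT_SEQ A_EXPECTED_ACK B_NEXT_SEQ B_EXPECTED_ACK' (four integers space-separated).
Answer: 758 252 252 260

Derivation:
After event 0: A_seq=260 A_ack=200 B_seq=200 B_ack=260
After event 1: A_seq=260 A_ack=252 B_seq=252 B_ack=260
After event 2: A_seq=447 A_ack=252 B_seq=252 B_ack=260
After event 3: A_seq=468 A_ack=252 B_seq=252 B_ack=260
After event 4: A_seq=598 A_ack=252 B_seq=252 B_ack=260
After event 5: A_seq=708 A_ack=252 B_seq=252 B_ack=260
After event 6: A_seq=758 A_ack=252 B_seq=252 B_ack=260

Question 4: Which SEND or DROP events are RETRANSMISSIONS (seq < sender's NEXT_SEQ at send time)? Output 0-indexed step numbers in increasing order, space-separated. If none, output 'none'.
Answer: none

Derivation:
Step 0: SEND seq=100 -> fresh
Step 1: SEND seq=200 -> fresh
Step 2: DROP seq=260 -> fresh
Step 3: SEND seq=447 -> fresh
Step 4: SEND seq=468 -> fresh
Step 5: SEND seq=598 -> fresh
Step 6: SEND seq=708 -> fresh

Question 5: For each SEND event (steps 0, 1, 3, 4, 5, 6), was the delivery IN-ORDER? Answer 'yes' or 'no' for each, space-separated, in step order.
Answer: yes yes no no no no

Derivation:
Step 0: SEND seq=100 -> in-order
Step 1: SEND seq=200 -> in-order
Step 3: SEND seq=447 -> out-of-order
Step 4: SEND seq=468 -> out-of-order
Step 5: SEND seq=598 -> out-of-order
Step 6: SEND seq=708 -> out-of-order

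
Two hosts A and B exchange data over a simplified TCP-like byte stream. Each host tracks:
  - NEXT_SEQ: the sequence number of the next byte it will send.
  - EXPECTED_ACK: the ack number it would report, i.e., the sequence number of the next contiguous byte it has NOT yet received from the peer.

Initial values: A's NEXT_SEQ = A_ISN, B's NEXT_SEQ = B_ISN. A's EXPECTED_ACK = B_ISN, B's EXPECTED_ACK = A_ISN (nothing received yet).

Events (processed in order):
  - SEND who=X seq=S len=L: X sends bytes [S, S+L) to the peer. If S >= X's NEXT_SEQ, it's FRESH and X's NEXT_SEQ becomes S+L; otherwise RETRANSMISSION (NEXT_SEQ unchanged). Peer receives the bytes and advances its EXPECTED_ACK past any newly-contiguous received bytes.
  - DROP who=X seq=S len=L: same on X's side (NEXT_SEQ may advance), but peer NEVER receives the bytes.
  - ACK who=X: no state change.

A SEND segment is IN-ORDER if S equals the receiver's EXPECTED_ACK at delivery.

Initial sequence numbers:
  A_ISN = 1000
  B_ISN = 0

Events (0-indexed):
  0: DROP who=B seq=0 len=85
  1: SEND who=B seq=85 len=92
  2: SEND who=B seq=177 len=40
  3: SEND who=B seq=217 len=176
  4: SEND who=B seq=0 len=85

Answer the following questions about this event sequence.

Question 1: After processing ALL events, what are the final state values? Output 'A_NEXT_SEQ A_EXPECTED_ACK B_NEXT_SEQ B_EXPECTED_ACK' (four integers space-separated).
Answer: 1000 393 393 1000

Derivation:
After event 0: A_seq=1000 A_ack=0 B_seq=85 B_ack=1000
After event 1: A_seq=1000 A_ack=0 B_seq=177 B_ack=1000
After event 2: A_seq=1000 A_ack=0 B_seq=217 B_ack=1000
After event 3: A_seq=1000 A_ack=0 B_seq=393 B_ack=1000
After event 4: A_seq=1000 A_ack=393 B_seq=393 B_ack=1000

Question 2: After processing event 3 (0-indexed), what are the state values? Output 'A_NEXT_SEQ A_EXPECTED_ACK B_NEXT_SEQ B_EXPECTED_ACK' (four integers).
After event 0: A_seq=1000 A_ack=0 B_seq=85 B_ack=1000
After event 1: A_seq=1000 A_ack=0 B_seq=177 B_ack=1000
After event 2: A_seq=1000 A_ack=0 B_seq=217 B_ack=1000
After event 3: A_seq=1000 A_ack=0 B_seq=393 B_ack=1000

1000 0 393 1000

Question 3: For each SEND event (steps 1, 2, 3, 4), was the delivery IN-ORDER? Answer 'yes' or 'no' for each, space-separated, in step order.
Step 1: SEND seq=85 -> out-of-order
Step 2: SEND seq=177 -> out-of-order
Step 3: SEND seq=217 -> out-of-order
Step 4: SEND seq=0 -> in-order

Answer: no no no yes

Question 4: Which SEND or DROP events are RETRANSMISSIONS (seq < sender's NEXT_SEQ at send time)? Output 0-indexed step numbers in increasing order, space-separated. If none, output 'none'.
Answer: 4

Derivation:
Step 0: DROP seq=0 -> fresh
Step 1: SEND seq=85 -> fresh
Step 2: SEND seq=177 -> fresh
Step 3: SEND seq=217 -> fresh
Step 4: SEND seq=0 -> retransmit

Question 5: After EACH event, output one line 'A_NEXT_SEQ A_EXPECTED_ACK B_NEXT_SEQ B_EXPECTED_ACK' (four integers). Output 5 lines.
1000 0 85 1000
1000 0 177 1000
1000 0 217 1000
1000 0 393 1000
1000 393 393 1000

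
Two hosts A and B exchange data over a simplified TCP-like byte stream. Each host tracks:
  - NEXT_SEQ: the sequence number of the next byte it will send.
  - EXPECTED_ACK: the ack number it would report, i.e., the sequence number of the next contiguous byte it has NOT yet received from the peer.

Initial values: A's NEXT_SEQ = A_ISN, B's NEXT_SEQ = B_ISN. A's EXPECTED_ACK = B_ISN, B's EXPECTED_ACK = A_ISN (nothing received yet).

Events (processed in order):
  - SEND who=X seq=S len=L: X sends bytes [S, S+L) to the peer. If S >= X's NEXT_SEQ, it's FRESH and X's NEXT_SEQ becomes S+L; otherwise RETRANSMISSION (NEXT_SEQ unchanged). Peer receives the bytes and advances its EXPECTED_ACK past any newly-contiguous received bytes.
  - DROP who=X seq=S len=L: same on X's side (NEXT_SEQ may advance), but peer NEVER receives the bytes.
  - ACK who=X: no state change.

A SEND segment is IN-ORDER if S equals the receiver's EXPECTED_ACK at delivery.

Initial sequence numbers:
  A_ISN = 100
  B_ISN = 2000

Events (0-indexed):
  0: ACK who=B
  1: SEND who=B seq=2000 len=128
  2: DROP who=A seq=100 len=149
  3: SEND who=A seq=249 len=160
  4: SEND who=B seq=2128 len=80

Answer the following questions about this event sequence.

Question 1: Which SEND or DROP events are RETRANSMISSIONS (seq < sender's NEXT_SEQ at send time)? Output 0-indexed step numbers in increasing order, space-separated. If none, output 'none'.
Step 1: SEND seq=2000 -> fresh
Step 2: DROP seq=100 -> fresh
Step 3: SEND seq=249 -> fresh
Step 4: SEND seq=2128 -> fresh

Answer: none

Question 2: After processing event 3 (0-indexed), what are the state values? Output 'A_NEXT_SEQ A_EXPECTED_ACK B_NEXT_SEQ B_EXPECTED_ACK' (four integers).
After event 0: A_seq=100 A_ack=2000 B_seq=2000 B_ack=100
After event 1: A_seq=100 A_ack=2128 B_seq=2128 B_ack=100
After event 2: A_seq=249 A_ack=2128 B_seq=2128 B_ack=100
After event 3: A_seq=409 A_ack=2128 B_seq=2128 B_ack=100

409 2128 2128 100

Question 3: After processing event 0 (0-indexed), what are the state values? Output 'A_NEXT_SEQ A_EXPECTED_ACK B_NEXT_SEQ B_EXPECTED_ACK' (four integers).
After event 0: A_seq=100 A_ack=2000 B_seq=2000 B_ack=100

100 2000 2000 100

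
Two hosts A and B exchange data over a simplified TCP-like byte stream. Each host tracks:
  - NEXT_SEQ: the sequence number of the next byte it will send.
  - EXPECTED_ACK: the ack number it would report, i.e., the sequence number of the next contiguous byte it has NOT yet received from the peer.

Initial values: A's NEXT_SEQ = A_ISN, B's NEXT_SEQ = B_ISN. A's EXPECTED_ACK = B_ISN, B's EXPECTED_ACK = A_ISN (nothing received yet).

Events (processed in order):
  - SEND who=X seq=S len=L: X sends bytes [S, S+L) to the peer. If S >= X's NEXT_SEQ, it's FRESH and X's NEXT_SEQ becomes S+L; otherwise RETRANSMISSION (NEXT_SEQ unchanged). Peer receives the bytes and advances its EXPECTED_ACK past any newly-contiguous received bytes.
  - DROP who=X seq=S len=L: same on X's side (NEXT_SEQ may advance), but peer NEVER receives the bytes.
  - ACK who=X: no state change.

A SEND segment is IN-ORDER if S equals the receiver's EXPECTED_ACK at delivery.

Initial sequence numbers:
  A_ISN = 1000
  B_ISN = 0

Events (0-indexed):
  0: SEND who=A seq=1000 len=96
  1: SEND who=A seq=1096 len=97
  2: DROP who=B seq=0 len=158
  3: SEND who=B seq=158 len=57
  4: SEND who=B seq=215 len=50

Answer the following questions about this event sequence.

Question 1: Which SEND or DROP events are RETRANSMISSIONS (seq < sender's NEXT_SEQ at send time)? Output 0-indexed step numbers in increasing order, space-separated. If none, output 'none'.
Answer: none

Derivation:
Step 0: SEND seq=1000 -> fresh
Step 1: SEND seq=1096 -> fresh
Step 2: DROP seq=0 -> fresh
Step 3: SEND seq=158 -> fresh
Step 4: SEND seq=215 -> fresh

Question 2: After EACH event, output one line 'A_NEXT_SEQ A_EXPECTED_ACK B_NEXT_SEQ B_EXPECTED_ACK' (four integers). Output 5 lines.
1096 0 0 1096
1193 0 0 1193
1193 0 158 1193
1193 0 215 1193
1193 0 265 1193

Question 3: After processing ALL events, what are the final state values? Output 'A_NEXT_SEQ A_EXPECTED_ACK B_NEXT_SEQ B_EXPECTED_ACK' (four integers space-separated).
Answer: 1193 0 265 1193

Derivation:
After event 0: A_seq=1096 A_ack=0 B_seq=0 B_ack=1096
After event 1: A_seq=1193 A_ack=0 B_seq=0 B_ack=1193
After event 2: A_seq=1193 A_ack=0 B_seq=158 B_ack=1193
After event 3: A_seq=1193 A_ack=0 B_seq=215 B_ack=1193
After event 4: A_seq=1193 A_ack=0 B_seq=265 B_ack=1193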